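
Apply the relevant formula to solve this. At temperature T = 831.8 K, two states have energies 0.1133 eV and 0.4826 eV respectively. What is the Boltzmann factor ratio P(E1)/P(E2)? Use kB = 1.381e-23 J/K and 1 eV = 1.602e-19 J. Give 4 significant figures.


Step 1: Compute energy difference dE = E1 - E2 = 0.1133 - 0.4826 = -0.3693 eV
Step 2: Convert to Joules: dE_J = -0.3693 * 1.602e-19 = -5.916e-20 J
Step 3: Compute exponent = -dE_J / (kB * T) = -(-5.916e-20) / (1.381e-23 * 831.8) = 5.15
Step 4: P(E1)/P(E2) = exp(5.15) = 172.5

172.5


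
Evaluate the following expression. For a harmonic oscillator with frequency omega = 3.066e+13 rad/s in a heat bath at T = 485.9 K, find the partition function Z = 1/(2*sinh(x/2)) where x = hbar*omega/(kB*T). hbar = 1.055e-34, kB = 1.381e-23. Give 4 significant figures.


Step 1: Compute x = hbar*omega/(kB*T) = 1.055e-34*3.066e+13/(1.381e-23*485.9) = 0.482
Step 2: x/2 = 0.241
Step 3: sinh(x/2) = 0.2434
Step 4: Z = 1/(2*0.2434) = 2.055

2.055


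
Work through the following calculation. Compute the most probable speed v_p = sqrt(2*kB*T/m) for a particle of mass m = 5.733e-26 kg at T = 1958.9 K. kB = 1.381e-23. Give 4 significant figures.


Step 1: Numerator = 2*kB*T = 2*1.381e-23*1958.9 = 5.41e-20
Step 2: Ratio = 5.41e-20 / 5.733e-26 = 9.437e+05
Step 3: v_p = sqrt(9.437e+05) = 971.5 m/s

971.5


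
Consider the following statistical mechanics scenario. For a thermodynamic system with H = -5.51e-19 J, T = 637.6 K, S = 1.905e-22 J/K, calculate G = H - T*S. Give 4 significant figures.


Step 1: T*S = 637.6 * 1.905e-22 = 1.215e-19 J
Step 2: G = H - T*S = -5.51e-19 - 1.215e-19
Step 3: G = -6.725e-19 J

-6.725e-19


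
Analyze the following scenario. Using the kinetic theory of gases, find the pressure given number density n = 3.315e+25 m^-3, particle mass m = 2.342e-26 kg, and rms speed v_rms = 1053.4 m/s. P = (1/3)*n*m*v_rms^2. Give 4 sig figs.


Step 1: v_rms^2 = 1053.4^2 = 1.11e+06
Step 2: n*m = 3.315e+25*2.342e-26 = 0.7764
Step 3: P = (1/3)*0.7764*1.11e+06 = 2.872e+05 Pa

2.872e+05


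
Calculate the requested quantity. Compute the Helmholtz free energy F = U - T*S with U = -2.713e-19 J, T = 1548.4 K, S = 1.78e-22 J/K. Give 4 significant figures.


Step 1: T*S = 1548.4 * 1.78e-22 = 2.756e-19 J
Step 2: F = U - T*S = -2.713e-19 - 2.756e-19
Step 3: F = -5.469e-19 J

-5.469e-19


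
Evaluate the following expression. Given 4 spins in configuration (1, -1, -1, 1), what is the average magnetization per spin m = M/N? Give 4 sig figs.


Step 1: Count up spins (+1): 2, down spins (-1): 2
Step 2: Total magnetization M = 2 - 2 = 0
Step 3: m = M/N = 0/4 = 0

0


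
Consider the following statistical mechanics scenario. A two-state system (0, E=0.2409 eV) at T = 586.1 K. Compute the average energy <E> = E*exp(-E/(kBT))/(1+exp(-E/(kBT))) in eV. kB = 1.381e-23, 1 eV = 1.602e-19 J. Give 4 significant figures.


Step 1: beta*E = 0.2409*1.602e-19/(1.381e-23*586.1) = 4.768
Step 2: exp(-beta*E) = 0.008498
Step 3: <E> = 0.2409*0.008498/(1+0.008498) = 0.00203 eV

0.00203


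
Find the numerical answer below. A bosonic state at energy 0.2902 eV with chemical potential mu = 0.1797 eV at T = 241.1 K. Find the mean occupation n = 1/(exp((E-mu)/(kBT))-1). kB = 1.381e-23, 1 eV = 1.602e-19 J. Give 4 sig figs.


Step 1: (E - mu) = 0.1105 eV
Step 2: x = (E-mu)*eV/(kB*T) = 0.1105*1.602e-19/(1.381e-23*241.1) = 5.317
Step 3: exp(x) = 203.7
Step 4: n = 1/(exp(x)-1) = 0.004934

0.004934


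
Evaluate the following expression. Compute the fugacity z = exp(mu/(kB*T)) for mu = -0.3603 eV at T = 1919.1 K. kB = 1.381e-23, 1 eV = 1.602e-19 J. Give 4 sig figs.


Step 1: Convert mu to Joules: -0.3603*1.602e-19 = -5.772e-20 J
Step 2: kB*T = 1.381e-23*1919.1 = 2.65e-20 J
Step 3: mu/(kB*T) = -2.178
Step 4: z = exp(-2.178) = 0.1133

0.1133


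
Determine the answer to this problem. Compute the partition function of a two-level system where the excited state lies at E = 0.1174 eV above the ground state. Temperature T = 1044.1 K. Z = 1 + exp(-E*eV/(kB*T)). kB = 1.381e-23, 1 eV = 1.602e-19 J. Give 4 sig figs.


Step 1: Compute beta*E = E*eV/(kB*T) = 0.1174*1.602e-19/(1.381e-23*1044.1) = 1.304
Step 2: exp(-beta*E) = exp(-1.304) = 0.2713
Step 3: Z = 1 + 0.2713 = 1.271

1.271


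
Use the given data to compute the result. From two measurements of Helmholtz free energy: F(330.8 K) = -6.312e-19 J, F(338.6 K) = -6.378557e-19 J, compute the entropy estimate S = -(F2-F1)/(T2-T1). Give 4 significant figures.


Step 1: dF = F2 - F1 = -6.378557e-19 - (-6.312e-19) = -6.6557e-21 J
Step 2: dT = T2 - T1 = 338.6 - 330.8 = 7.8 K
Step 3: S = -dF/dT = -(-6.6557e-21)/7.8 = 8.533e-22 J/K

8.533e-22


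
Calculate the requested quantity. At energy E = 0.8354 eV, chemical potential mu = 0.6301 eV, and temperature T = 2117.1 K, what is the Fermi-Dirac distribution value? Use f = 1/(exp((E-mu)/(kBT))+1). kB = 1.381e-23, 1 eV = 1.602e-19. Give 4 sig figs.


Step 1: (E - mu) = 0.8354 - 0.6301 = 0.2053 eV
Step 2: Convert: (E-mu)*eV = 3.289e-20 J
Step 3: x = (E-mu)*eV/(kB*T) = 1.125
Step 4: f = 1/(exp(1.125)+1) = 0.2451

0.2451


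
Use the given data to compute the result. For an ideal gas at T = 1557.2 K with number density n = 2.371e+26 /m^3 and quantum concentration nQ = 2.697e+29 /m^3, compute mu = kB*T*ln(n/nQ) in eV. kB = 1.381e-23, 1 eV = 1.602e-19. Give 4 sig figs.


Step 1: n/nQ = 2.371e+26/2.697e+29 = 0.0008791
Step 2: ln(n/nQ) = -7.037
Step 3: mu = kB*T*ln(n/nQ) = 2.15e-20*-7.037 = -1.513e-19 J
Step 4: Convert to eV: -1.513e-19/1.602e-19 = -0.9446 eV

-0.9446


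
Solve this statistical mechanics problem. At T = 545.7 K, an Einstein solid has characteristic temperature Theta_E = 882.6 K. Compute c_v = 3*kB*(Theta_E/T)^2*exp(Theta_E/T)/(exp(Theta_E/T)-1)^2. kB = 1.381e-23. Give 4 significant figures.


Step 1: x = Theta_E/T = 882.6/545.7 = 1.617
Step 2: x^2 = 2.616
Step 3: exp(x) = 5.04
Step 4: c_v = 3*1.381e-23*2.616*5.04/(5.04-1)^2 = 3.347e-23

3.347e-23


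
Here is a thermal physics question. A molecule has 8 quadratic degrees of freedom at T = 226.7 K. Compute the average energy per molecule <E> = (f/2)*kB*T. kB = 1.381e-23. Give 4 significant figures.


Step 1: f/2 = 8/2 = 4
Step 2: kB*T = 1.381e-23 * 226.7 = 3.131e-21
Step 3: <E> = 4 * 3.131e-21 = 1.252e-20 J

1.252e-20


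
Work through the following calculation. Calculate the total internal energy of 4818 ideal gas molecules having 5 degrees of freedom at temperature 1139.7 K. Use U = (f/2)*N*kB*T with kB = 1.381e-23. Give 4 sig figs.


Step 1: f/2 = 5/2 = 2.5
Step 2: N*kB*T = 4818*1.381e-23*1139.7 = 7.583e-17
Step 3: U = 2.5 * 7.583e-17 = 1.896e-16 J

1.896e-16


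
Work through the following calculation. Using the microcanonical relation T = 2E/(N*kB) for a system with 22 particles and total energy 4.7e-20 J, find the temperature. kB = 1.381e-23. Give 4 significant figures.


Step 1: Numerator = 2*E = 2*4.7e-20 = 9.4e-20 J
Step 2: Denominator = N*kB = 22*1.381e-23 = 3.038e-22
Step 3: T = 9.4e-20 / 3.038e-22 = 309.4 K

309.4


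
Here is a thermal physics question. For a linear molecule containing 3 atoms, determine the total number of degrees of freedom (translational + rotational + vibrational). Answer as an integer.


Step 1: Translational DOF = 3
Step 2: Rotational DOF (linear) = 2
Step 3: Vibrational DOF = 3*3 - 5 = 4
Step 4: Total = 3 + 2 + 4 = 9

9


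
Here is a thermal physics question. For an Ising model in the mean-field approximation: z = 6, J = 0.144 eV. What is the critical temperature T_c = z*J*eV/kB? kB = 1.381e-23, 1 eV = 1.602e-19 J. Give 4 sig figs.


Step 1: z*J = 6*0.144 = 0.864 eV
Step 2: Convert to Joules: 0.864*1.602e-19 = 1.384e-19 J
Step 3: T_c = 1.384e-19 / 1.381e-23 = 1.002e+04 K

1.002e+04


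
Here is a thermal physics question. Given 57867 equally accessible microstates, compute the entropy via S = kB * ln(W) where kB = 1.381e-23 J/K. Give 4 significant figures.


Step 1: ln(W) = ln(57867) = 10.97
Step 2: S = kB * ln(W) = 1.381e-23 * 10.97
Step 3: S = 1.514e-22 J/K

1.514e-22


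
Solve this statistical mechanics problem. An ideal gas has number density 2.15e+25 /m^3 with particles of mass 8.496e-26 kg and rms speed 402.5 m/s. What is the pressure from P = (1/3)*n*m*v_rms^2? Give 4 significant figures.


Step 1: v_rms^2 = 402.5^2 = 1.62e+05
Step 2: n*m = 2.15e+25*8.496e-26 = 1.827
Step 3: P = (1/3)*1.827*1.62e+05 = 9.864e+04 Pa

9.864e+04


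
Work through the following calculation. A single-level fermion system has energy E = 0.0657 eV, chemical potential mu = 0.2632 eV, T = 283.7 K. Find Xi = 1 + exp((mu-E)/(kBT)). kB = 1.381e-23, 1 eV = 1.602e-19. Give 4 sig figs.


Step 1: (mu - E) = 0.2632 - 0.0657 = 0.1975 eV
Step 2: x = (mu-E)*eV/(kB*T) = 0.1975*1.602e-19/(1.381e-23*283.7) = 8.076
Step 3: exp(x) = 3215
Step 4: Xi = 1 + 3215 = 3216

3216


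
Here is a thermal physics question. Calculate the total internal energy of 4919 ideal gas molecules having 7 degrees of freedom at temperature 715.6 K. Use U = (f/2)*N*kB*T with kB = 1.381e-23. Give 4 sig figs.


Step 1: f/2 = 7/2 = 3.5
Step 2: N*kB*T = 4919*1.381e-23*715.6 = 4.861e-17
Step 3: U = 3.5 * 4.861e-17 = 1.701e-16 J

1.701e-16


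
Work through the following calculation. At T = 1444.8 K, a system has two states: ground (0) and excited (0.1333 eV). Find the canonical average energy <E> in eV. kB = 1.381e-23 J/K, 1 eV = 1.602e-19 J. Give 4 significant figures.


Step 1: beta*E = 0.1333*1.602e-19/(1.381e-23*1444.8) = 1.07
Step 2: exp(-beta*E) = 0.3429
Step 3: <E> = 0.1333*0.3429/(1+0.3429) = 0.03404 eV

0.03404


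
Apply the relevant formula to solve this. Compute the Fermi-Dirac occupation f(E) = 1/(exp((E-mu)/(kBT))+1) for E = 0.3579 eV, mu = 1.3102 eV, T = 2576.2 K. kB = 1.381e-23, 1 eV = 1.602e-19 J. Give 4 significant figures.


Step 1: (E - mu) = 0.3579 - 1.3102 = -0.9523 eV
Step 2: Convert: (E-mu)*eV = -1.526e-19 J
Step 3: x = (E-mu)*eV/(kB*T) = -4.288
Step 4: f = 1/(exp(-4.288)+1) = 0.9865

0.9865


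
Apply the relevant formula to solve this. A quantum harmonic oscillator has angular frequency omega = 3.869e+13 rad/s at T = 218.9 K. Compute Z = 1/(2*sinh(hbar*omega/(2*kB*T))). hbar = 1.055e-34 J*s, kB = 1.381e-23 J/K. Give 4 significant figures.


Step 1: Compute x = hbar*omega/(kB*T) = 1.055e-34*3.869e+13/(1.381e-23*218.9) = 1.35
Step 2: x/2 = 0.6751
Step 3: sinh(x/2) = 0.7276
Step 4: Z = 1/(2*0.7276) = 0.6872

0.6872


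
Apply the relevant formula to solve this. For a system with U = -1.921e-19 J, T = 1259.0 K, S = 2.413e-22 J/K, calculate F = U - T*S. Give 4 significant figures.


Step 1: T*S = 1259.0 * 2.413e-22 = 3.038e-19 J
Step 2: F = U - T*S = -1.921e-19 - 3.038e-19
Step 3: F = -4.959e-19 J

-4.959e-19


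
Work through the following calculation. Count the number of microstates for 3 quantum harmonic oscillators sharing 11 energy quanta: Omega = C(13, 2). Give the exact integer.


Step 1: Use binomial coefficient C(13, 2)
Step 2: Numerator = 13! / 11!
Step 3: Denominator = 2!
Step 4: Omega = 78

78


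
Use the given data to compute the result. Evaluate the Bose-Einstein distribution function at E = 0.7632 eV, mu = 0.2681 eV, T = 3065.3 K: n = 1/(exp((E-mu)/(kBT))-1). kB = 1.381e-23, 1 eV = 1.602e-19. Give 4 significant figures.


Step 1: (E - mu) = 0.4951 eV
Step 2: x = (E-mu)*eV/(kB*T) = 0.4951*1.602e-19/(1.381e-23*3065.3) = 1.874
Step 3: exp(x) = 6.512
Step 4: n = 1/(exp(x)-1) = 0.1814

0.1814


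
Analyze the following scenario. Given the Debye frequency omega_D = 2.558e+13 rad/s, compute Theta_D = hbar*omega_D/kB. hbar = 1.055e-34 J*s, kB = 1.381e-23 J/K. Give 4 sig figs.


Step 1: hbar*omega_D = 1.055e-34 * 2.558e+13 = 2.699e-21 J
Step 2: Theta_D = 2.699e-21 / 1.381e-23
Step 3: Theta_D = 195.4 K

195.4


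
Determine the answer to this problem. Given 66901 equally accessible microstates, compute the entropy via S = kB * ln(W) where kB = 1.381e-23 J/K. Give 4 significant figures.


Step 1: ln(W) = ln(66901) = 11.11
Step 2: S = kB * ln(W) = 1.381e-23 * 11.11
Step 3: S = 1.534e-22 J/K

1.534e-22


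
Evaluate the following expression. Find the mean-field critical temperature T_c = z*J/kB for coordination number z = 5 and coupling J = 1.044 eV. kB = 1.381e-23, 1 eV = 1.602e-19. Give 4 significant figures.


Step 1: z*J = 5*1.044 = 5.22 eV
Step 2: Convert to Joules: 5.22*1.602e-19 = 8.362e-19 J
Step 3: T_c = 8.362e-19 / 1.381e-23 = 6.055e+04 K

6.055e+04


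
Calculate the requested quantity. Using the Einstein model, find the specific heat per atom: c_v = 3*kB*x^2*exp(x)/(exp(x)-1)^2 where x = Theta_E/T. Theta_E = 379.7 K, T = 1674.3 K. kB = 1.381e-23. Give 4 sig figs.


Step 1: x = Theta_E/T = 379.7/1674.3 = 0.2268
Step 2: x^2 = 0.05143
Step 3: exp(x) = 1.255
Step 4: c_v = 3*1.381e-23*0.05143*1.255/(1.255-1)^2 = 4.125e-23

4.125e-23


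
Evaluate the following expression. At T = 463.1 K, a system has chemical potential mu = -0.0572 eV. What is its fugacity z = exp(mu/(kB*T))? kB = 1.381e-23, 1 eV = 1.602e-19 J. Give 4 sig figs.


Step 1: Convert mu to Joules: -0.0572*1.602e-19 = -9.163e-21 J
Step 2: kB*T = 1.381e-23*463.1 = 6.395e-21 J
Step 3: mu/(kB*T) = -1.433
Step 4: z = exp(-1.433) = 0.2386

0.2386


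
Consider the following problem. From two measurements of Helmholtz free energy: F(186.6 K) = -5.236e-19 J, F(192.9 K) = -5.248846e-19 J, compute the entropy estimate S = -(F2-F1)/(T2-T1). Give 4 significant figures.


Step 1: dF = F2 - F1 = -5.248846e-19 - (-5.236e-19) = -1.2846e-21 J
Step 2: dT = T2 - T1 = 192.9 - 186.6 = 6.3 K
Step 3: S = -dF/dT = -(-1.2846e-21)/6.3 = 2.039e-22 J/K

2.039e-22


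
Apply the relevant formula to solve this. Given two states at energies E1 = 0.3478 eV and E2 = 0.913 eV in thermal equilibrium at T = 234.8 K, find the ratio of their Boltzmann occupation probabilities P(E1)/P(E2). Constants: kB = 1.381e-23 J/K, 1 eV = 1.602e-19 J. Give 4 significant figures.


Step 1: Compute energy difference dE = E1 - E2 = 0.3478 - 0.913 = -0.5652 eV
Step 2: Convert to Joules: dE_J = -0.5652 * 1.602e-19 = -9.055e-20 J
Step 3: Compute exponent = -dE_J / (kB * T) = -(-9.055e-20) / (1.381e-23 * 234.8) = 27.92
Step 4: P(E1)/P(E2) = exp(27.92) = 1.34e+12

1.34e+12


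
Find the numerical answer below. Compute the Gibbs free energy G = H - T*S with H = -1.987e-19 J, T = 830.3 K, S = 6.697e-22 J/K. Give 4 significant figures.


Step 1: T*S = 830.3 * 6.697e-22 = 5.561e-19 J
Step 2: G = H - T*S = -1.987e-19 - 5.561e-19
Step 3: G = -7.548e-19 J

-7.548e-19


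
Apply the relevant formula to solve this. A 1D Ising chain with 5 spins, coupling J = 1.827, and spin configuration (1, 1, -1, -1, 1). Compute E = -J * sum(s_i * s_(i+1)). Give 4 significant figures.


Step 1: Nearest-neighbor products: 1, -1, 1, -1
Step 2: Sum of products = 0
Step 3: E = -1.827 * 0 = 0

0


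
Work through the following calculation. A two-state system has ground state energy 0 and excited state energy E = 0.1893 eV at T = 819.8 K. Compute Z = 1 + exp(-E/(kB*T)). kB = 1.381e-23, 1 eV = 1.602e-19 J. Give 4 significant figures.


Step 1: Compute beta*E = E*eV/(kB*T) = 0.1893*1.602e-19/(1.381e-23*819.8) = 2.679
Step 2: exp(-beta*E) = exp(-2.679) = 0.06866
Step 3: Z = 1 + 0.06866 = 1.069

1.069


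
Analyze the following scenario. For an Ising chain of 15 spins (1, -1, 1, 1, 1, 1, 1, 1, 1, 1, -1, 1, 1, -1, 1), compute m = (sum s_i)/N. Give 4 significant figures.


Step 1: Count up spins (+1): 12, down spins (-1): 3
Step 2: Total magnetization M = 12 - 3 = 9
Step 3: m = M/N = 9/15 = 0.6

0.6


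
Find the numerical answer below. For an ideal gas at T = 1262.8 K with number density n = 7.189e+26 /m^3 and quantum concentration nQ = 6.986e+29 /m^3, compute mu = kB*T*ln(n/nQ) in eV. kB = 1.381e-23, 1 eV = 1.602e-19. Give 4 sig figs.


Step 1: n/nQ = 7.189e+26/6.986e+29 = 0.001029
Step 2: ln(n/nQ) = -6.879
Step 3: mu = kB*T*ln(n/nQ) = 1.744e-20*-6.879 = -1.2e-19 J
Step 4: Convert to eV: -1.2e-19/1.602e-19 = -0.7489 eV

-0.7489


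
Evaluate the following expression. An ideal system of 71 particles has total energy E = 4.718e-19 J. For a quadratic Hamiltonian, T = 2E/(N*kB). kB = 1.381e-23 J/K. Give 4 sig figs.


Step 1: Numerator = 2*E = 2*4.718e-19 = 9.436e-19 J
Step 2: Denominator = N*kB = 71*1.381e-23 = 9.805e-22
Step 3: T = 9.436e-19 / 9.805e-22 = 962.4 K

962.4


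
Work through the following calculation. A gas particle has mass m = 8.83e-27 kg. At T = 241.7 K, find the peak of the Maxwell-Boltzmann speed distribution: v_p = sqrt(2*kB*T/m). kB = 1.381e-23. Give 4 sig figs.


Step 1: Numerator = 2*kB*T = 2*1.381e-23*241.7 = 6.676e-21
Step 2: Ratio = 6.676e-21 / 8.83e-27 = 7.56e+05
Step 3: v_p = sqrt(7.56e+05) = 869.5 m/s

869.5


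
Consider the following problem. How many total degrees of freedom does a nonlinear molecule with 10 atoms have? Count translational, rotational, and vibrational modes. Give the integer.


Step 1: Translational DOF = 3
Step 2: Rotational DOF (nonlinear) = 3
Step 3: Vibrational DOF = 3*10 - 6 = 24
Step 4: Total = 3 + 3 + 24 = 30

30


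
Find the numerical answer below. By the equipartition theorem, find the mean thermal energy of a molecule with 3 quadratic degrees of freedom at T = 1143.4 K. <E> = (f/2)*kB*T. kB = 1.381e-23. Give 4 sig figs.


Step 1: f/2 = 3/2 = 1.5
Step 2: kB*T = 1.381e-23 * 1143.4 = 1.579e-20
Step 3: <E> = 1.5 * 1.579e-20 = 2.369e-20 J

2.369e-20


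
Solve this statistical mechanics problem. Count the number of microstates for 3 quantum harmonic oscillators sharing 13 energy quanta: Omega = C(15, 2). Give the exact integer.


Step 1: Use binomial coefficient C(15, 2)
Step 2: Numerator = 15! / 13!
Step 3: Denominator = 2!
Step 4: Omega = 105

105


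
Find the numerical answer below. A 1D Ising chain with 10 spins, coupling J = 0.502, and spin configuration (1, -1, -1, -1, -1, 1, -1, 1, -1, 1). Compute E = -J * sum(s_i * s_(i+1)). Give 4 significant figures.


Step 1: Nearest-neighbor products: -1, 1, 1, 1, -1, -1, -1, -1, -1
Step 2: Sum of products = -3
Step 3: E = -0.502 * -3 = 1.506

1.506


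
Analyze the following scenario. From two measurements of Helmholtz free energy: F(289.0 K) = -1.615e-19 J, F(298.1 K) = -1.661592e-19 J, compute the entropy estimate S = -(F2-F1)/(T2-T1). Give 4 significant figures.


Step 1: dF = F2 - F1 = -1.661592e-19 - (-1.615e-19) = -4.6592e-21 J
Step 2: dT = T2 - T1 = 298.1 - 289.0 = 9.1 K
Step 3: S = -dF/dT = -(-4.6592e-21)/9.1 = 5.12e-22 J/K

5.12e-22


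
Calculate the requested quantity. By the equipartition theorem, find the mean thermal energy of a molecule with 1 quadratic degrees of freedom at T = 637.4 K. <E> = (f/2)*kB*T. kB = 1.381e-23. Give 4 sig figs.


Step 1: f/2 = 1/2 = 0.5
Step 2: kB*T = 1.381e-23 * 637.4 = 8.802e-21
Step 3: <E> = 0.5 * 8.802e-21 = 4.401e-21 J

4.401e-21


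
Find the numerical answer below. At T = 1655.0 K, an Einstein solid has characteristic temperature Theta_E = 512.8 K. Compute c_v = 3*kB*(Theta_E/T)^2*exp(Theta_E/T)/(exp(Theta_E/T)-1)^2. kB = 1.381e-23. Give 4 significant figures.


Step 1: x = Theta_E/T = 512.8/1655.0 = 0.3098
Step 2: x^2 = 0.09601
Step 3: exp(x) = 1.363
Step 4: c_v = 3*1.381e-23*0.09601*1.363/(1.363-1)^2 = 4.11e-23

4.11e-23


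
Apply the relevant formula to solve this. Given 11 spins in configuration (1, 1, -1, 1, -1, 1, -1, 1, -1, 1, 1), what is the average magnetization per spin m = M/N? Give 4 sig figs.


Step 1: Count up spins (+1): 7, down spins (-1): 4
Step 2: Total magnetization M = 7 - 4 = 3
Step 3: m = M/N = 3/11 = 0.2727

0.2727


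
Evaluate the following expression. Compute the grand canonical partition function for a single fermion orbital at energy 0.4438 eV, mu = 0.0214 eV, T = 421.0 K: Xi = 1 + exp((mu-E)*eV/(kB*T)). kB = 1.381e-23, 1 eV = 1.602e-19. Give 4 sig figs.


Step 1: (mu - E) = 0.0214 - 0.4438 = -0.4224 eV
Step 2: x = (mu-E)*eV/(kB*T) = -0.4224*1.602e-19/(1.381e-23*421.0) = -11.64
Step 3: exp(x) = 8.817e-06
Step 4: Xi = 1 + 8.817e-06 = 1

1


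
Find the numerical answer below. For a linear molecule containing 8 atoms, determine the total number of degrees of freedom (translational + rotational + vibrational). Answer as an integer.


Step 1: Translational DOF = 3
Step 2: Rotational DOF (linear) = 2
Step 3: Vibrational DOF = 3*8 - 5 = 19
Step 4: Total = 3 + 2 + 19 = 24

24


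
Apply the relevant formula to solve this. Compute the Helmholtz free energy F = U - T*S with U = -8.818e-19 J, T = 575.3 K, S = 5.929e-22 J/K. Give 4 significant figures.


Step 1: T*S = 575.3 * 5.929e-22 = 3.411e-19 J
Step 2: F = U - T*S = -8.818e-19 - 3.411e-19
Step 3: F = -1.223e-18 J

-1.223e-18


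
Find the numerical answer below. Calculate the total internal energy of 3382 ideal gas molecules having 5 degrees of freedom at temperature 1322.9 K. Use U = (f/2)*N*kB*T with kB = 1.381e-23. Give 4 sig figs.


Step 1: f/2 = 5/2 = 2.5
Step 2: N*kB*T = 3382*1.381e-23*1322.9 = 6.179e-17
Step 3: U = 2.5 * 6.179e-17 = 1.545e-16 J

1.545e-16


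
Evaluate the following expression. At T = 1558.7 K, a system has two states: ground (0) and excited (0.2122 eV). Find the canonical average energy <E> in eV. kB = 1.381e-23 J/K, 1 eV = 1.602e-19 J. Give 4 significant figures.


Step 1: beta*E = 0.2122*1.602e-19/(1.381e-23*1558.7) = 1.579
Step 2: exp(-beta*E) = 0.2061
Step 3: <E> = 0.2122*0.2061/(1+0.2061) = 0.03627 eV

0.03627


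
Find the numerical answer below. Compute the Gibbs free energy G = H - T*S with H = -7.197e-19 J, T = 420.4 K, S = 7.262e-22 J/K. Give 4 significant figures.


Step 1: T*S = 420.4 * 7.262e-22 = 3.053e-19 J
Step 2: G = H - T*S = -7.197e-19 - 3.053e-19
Step 3: G = -1.025e-18 J

-1.025e-18


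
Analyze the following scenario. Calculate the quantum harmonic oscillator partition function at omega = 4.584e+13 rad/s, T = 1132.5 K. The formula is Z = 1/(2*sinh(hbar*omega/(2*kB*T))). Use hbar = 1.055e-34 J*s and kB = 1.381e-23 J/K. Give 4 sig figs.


Step 1: Compute x = hbar*omega/(kB*T) = 1.055e-34*4.584e+13/(1.381e-23*1132.5) = 0.3092
Step 2: x/2 = 0.1546
Step 3: sinh(x/2) = 0.1552
Step 4: Z = 1/(2*0.1552) = 3.221

3.221


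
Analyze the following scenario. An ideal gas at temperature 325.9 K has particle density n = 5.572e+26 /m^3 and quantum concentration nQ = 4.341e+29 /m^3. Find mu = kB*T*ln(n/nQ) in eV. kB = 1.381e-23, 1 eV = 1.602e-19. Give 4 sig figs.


Step 1: n/nQ = 5.572e+26/4.341e+29 = 0.001284
Step 2: ln(n/nQ) = -6.658
Step 3: mu = kB*T*ln(n/nQ) = 4.501e-21*-6.658 = -2.997e-20 J
Step 4: Convert to eV: -2.997e-20/1.602e-19 = -0.1871 eV

-0.1871


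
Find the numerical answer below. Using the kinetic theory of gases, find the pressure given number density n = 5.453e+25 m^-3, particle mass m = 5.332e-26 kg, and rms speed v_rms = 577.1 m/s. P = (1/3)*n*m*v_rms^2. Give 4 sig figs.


Step 1: v_rms^2 = 577.1^2 = 3.33e+05
Step 2: n*m = 5.453e+25*5.332e-26 = 2.908
Step 3: P = (1/3)*2.908*3.33e+05 = 3.228e+05 Pa

3.228e+05


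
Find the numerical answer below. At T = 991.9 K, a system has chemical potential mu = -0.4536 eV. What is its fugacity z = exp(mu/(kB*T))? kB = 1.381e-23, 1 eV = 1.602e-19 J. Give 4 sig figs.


Step 1: Convert mu to Joules: -0.4536*1.602e-19 = -7.267e-20 J
Step 2: kB*T = 1.381e-23*991.9 = 1.37e-20 J
Step 3: mu/(kB*T) = -5.305
Step 4: z = exp(-5.305) = 0.004967

0.004967


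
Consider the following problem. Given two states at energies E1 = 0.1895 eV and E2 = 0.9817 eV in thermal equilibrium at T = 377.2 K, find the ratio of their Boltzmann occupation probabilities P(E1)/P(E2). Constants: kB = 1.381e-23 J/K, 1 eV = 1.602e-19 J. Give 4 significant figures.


Step 1: Compute energy difference dE = E1 - E2 = 0.1895 - 0.9817 = -0.7922 eV
Step 2: Convert to Joules: dE_J = -0.7922 * 1.602e-19 = -1.269e-19 J
Step 3: Compute exponent = -dE_J / (kB * T) = -(-1.269e-19) / (1.381e-23 * 377.2) = 24.36
Step 4: P(E1)/P(E2) = exp(24.36) = 3.808e+10

3.808e+10


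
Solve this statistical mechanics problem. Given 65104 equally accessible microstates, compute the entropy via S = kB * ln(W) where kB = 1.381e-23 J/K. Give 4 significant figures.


Step 1: ln(W) = ln(65104) = 11.08
Step 2: S = kB * ln(W) = 1.381e-23 * 11.08
Step 3: S = 1.531e-22 J/K

1.531e-22


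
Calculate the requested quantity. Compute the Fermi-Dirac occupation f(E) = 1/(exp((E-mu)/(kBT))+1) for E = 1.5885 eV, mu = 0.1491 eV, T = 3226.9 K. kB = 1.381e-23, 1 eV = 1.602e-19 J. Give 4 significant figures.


Step 1: (E - mu) = 1.5885 - 0.1491 = 1.439 eV
Step 2: Convert: (E-mu)*eV = 2.306e-19 J
Step 3: x = (E-mu)*eV/(kB*T) = 5.174
Step 4: f = 1/(exp(5.174)+1) = 0.005627

0.005627


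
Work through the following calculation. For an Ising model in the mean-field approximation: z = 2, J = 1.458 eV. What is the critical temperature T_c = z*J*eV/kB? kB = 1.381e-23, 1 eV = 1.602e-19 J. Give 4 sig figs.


Step 1: z*J = 2*1.458 = 2.916 eV
Step 2: Convert to Joules: 2.916*1.602e-19 = 4.671e-19 J
Step 3: T_c = 4.671e-19 / 1.381e-23 = 3.383e+04 K

3.383e+04


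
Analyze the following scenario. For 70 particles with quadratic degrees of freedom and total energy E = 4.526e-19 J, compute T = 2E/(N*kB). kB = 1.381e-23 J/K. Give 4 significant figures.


Step 1: Numerator = 2*E = 2*4.526e-19 = 9.052e-19 J
Step 2: Denominator = N*kB = 70*1.381e-23 = 9.667e-22
Step 3: T = 9.052e-19 / 9.667e-22 = 936.4 K

936.4


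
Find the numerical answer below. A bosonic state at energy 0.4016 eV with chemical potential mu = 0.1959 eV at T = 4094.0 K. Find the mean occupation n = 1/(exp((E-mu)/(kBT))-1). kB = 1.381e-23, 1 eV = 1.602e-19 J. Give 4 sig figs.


Step 1: (E - mu) = 0.2057 eV
Step 2: x = (E-mu)*eV/(kB*T) = 0.2057*1.602e-19/(1.381e-23*4094.0) = 0.5828
Step 3: exp(x) = 1.791
Step 4: n = 1/(exp(x)-1) = 1.264

1.264


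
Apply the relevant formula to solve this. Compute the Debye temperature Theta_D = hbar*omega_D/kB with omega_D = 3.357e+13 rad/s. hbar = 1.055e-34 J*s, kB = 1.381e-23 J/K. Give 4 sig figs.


Step 1: hbar*omega_D = 1.055e-34 * 3.357e+13 = 3.542e-21 J
Step 2: Theta_D = 3.542e-21 / 1.381e-23
Step 3: Theta_D = 256.5 K

256.5


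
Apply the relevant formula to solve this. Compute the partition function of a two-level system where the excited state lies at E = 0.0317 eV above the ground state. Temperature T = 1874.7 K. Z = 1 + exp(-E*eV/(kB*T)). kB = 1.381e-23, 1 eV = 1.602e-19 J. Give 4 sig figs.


Step 1: Compute beta*E = E*eV/(kB*T) = 0.0317*1.602e-19/(1.381e-23*1874.7) = 0.1962
Step 2: exp(-beta*E) = exp(-0.1962) = 0.8219
Step 3: Z = 1 + 0.8219 = 1.822

1.822


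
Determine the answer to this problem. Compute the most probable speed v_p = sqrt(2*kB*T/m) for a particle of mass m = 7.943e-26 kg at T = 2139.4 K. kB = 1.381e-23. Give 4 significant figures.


Step 1: Numerator = 2*kB*T = 2*1.381e-23*2139.4 = 5.909e-20
Step 2: Ratio = 5.909e-20 / 7.943e-26 = 7.439e+05
Step 3: v_p = sqrt(7.439e+05) = 862.5 m/s

862.5


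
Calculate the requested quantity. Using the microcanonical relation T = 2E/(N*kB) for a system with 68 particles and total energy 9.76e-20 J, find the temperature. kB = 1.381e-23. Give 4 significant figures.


Step 1: Numerator = 2*E = 2*9.76e-20 = 1.952e-19 J
Step 2: Denominator = N*kB = 68*1.381e-23 = 9.391e-22
Step 3: T = 1.952e-19 / 9.391e-22 = 207.9 K

207.9


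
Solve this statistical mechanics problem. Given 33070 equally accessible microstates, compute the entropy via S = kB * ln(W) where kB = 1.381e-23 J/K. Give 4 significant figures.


Step 1: ln(W) = ln(33070) = 10.41
Step 2: S = kB * ln(W) = 1.381e-23 * 10.41
Step 3: S = 1.437e-22 J/K

1.437e-22


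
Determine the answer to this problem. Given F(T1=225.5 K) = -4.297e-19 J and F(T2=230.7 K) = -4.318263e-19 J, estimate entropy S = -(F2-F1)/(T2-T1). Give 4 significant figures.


Step 1: dF = F2 - F1 = -4.318263e-19 - (-4.297e-19) = -2.1263e-21 J
Step 2: dT = T2 - T1 = 230.7 - 225.5 = 5.2 K
Step 3: S = -dF/dT = -(-2.1263e-21)/5.2 = 4.089e-22 J/K

4.089e-22


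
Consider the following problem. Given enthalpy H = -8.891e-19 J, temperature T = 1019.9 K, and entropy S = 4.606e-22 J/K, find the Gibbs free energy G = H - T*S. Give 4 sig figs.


Step 1: T*S = 1019.9 * 4.606e-22 = 4.698e-19 J
Step 2: G = H - T*S = -8.891e-19 - 4.698e-19
Step 3: G = -1.359e-18 J

-1.359e-18


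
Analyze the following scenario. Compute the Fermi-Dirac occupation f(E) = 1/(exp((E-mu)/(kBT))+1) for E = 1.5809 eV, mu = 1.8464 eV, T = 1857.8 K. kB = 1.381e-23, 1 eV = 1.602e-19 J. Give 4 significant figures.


Step 1: (E - mu) = 1.5809 - 1.8464 = -0.2655 eV
Step 2: Convert: (E-mu)*eV = -4.253e-20 J
Step 3: x = (E-mu)*eV/(kB*T) = -1.658
Step 4: f = 1/(exp(-1.658)+1) = 0.8399

0.8399


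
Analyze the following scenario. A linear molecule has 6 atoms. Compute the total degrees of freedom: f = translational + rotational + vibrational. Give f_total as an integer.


Step 1: Translational DOF = 3
Step 2: Rotational DOF (linear) = 2
Step 3: Vibrational DOF = 3*6 - 5 = 13
Step 4: Total = 3 + 2 + 13 = 18

18


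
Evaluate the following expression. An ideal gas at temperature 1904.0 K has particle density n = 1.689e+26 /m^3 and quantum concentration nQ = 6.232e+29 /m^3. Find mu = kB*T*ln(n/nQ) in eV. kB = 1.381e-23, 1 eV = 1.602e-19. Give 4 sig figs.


Step 1: n/nQ = 1.689e+26/6.232e+29 = 0.000271
Step 2: ln(n/nQ) = -8.213
Step 3: mu = kB*T*ln(n/nQ) = 2.629e-20*-8.213 = -2.16e-19 J
Step 4: Convert to eV: -2.16e-19/1.602e-19 = -1.348 eV

-1.348


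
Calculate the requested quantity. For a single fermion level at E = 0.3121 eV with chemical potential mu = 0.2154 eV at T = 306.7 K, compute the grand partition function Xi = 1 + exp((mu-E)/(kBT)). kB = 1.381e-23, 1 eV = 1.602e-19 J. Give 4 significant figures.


Step 1: (mu - E) = 0.2154 - 0.3121 = -0.0967 eV
Step 2: x = (mu-E)*eV/(kB*T) = -0.0967*1.602e-19/(1.381e-23*306.7) = -3.657
Step 3: exp(x) = 0.0258
Step 4: Xi = 1 + 0.0258 = 1.026

1.026


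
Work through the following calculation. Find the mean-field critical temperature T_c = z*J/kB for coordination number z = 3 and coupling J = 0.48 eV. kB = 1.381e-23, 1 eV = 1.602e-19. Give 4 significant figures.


Step 1: z*J = 3*0.48 = 1.44 eV
Step 2: Convert to Joules: 1.44*1.602e-19 = 2.307e-19 J
Step 3: T_c = 2.307e-19 / 1.381e-23 = 1.67e+04 K

1.67e+04


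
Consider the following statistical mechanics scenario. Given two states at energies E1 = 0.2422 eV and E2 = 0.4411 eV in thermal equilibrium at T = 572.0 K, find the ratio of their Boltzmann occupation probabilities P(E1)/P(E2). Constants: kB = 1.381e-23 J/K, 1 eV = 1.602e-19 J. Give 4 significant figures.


Step 1: Compute energy difference dE = E1 - E2 = 0.2422 - 0.4411 = -0.1989 eV
Step 2: Convert to Joules: dE_J = -0.1989 * 1.602e-19 = -3.186e-20 J
Step 3: Compute exponent = -dE_J / (kB * T) = -(-3.186e-20) / (1.381e-23 * 572.0) = 4.034
Step 4: P(E1)/P(E2) = exp(4.034) = 56.47

56.47


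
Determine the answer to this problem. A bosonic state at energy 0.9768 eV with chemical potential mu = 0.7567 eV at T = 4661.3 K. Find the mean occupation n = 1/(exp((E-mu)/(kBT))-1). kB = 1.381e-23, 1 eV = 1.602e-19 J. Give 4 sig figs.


Step 1: (E - mu) = 0.2201 eV
Step 2: x = (E-mu)*eV/(kB*T) = 0.2201*1.602e-19/(1.381e-23*4661.3) = 0.5477
Step 3: exp(x) = 1.729
Step 4: n = 1/(exp(x)-1) = 1.371

1.371


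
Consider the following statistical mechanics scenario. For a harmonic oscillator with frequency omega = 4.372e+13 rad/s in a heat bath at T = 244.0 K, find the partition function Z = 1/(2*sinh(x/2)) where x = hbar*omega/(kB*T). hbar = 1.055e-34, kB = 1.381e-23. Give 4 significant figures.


Step 1: Compute x = hbar*omega/(kB*T) = 1.055e-34*4.372e+13/(1.381e-23*244.0) = 1.369
Step 2: x/2 = 0.6844
Step 3: sinh(x/2) = 0.7391
Step 4: Z = 1/(2*0.7391) = 0.6765

0.6765


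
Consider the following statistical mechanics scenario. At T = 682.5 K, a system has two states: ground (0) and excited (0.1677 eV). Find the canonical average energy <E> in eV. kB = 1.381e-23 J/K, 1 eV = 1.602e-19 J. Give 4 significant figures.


Step 1: beta*E = 0.1677*1.602e-19/(1.381e-23*682.5) = 2.85
Step 2: exp(-beta*E) = 0.05782
Step 3: <E> = 0.1677*0.05782/(1+0.05782) = 0.009167 eV

0.009167


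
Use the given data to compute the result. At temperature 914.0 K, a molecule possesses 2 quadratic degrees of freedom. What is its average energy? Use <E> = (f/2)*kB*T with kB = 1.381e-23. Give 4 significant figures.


Step 1: f/2 = 2/2 = 1
Step 2: kB*T = 1.381e-23 * 914.0 = 1.262e-20
Step 3: <E> = 1 * 1.262e-20 = 1.262e-20 J

1.262e-20


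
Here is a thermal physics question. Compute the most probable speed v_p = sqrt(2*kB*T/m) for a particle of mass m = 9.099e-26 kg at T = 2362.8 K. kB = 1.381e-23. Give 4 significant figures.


Step 1: Numerator = 2*kB*T = 2*1.381e-23*2362.8 = 6.526e-20
Step 2: Ratio = 6.526e-20 / 9.099e-26 = 7.172e+05
Step 3: v_p = sqrt(7.172e+05) = 846.9 m/s

846.9


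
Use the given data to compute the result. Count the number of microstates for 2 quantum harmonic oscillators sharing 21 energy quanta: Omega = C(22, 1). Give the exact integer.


Step 1: Use binomial coefficient C(22, 1)
Step 2: Numerator = 22! / 21!
Step 3: Denominator = 1!
Step 4: Omega = 22

22


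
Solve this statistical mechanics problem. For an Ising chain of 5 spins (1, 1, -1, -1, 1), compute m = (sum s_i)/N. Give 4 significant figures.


Step 1: Count up spins (+1): 3, down spins (-1): 2
Step 2: Total magnetization M = 3 - 2 = 1
Step 3: m = M/N = 1/5 = 0.2

0.2


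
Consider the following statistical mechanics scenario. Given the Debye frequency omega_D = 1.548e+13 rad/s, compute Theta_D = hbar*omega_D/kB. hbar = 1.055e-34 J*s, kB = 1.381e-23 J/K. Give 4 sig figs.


Step 1: hbar*omega_D = 1.055e-34 * 1.548e+13 = 1.633e-21 J
Step 2: Theta_D = 1.633e-21 / 1.381e-23
Step 3: Theta_D = 118.3 K

118.3


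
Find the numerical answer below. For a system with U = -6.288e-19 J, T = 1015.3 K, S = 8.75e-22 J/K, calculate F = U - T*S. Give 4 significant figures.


Step 1: T*S = 1015.3 * 8.75e-22 = 8.884e-19 J
Step 2: F = U - T*S = -6.288e-19 - 8.884e-19
Step 3: F = -1.517e-18 J

-1.517e-18


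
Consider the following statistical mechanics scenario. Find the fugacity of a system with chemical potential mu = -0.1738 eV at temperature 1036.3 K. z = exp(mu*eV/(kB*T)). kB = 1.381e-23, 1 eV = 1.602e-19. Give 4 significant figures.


Step 1: Convert mu to Joules: -0.1738*1.602e-19 = -2.784e-20 J
Step 2: kB*T = 1.381e-23*1036.3 = 1.431e-20 J
Step 3: mu/(kB*T) = -1.946
Step 4: z = exp(-1.946) = 0.1429

0.1429


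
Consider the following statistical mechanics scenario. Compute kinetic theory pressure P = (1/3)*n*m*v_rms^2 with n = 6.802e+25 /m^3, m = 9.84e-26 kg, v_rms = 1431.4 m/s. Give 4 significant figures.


Step 1: v_rms^2 = 1431.4^2 = 2.049e+06
Step 2: n*m = 6.802e+25*9.84e-26 = 6.693
Step 3: P = (1/3)*6.693*2.049e+06 = 4.571e+06 Pa

4.571e+06


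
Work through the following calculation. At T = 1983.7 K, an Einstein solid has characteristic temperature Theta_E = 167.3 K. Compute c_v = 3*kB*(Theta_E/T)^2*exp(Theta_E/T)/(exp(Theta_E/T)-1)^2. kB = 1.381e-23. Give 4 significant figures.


Step 1: x = Theta_E/T = 167.3/1983.7 = 0.08434
Step 2: x^2 = 0.007113
Step 3: exp(x) = 1.088
Step 4: c_v = 3*1.381e-23*0.007113*1.088/(1.088-1)^2 = 4.141e-23

4.141e-23


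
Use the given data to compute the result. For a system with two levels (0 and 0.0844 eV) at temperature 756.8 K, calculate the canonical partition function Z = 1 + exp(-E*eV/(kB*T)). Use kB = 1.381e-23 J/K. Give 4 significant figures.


Step 1: Compute beta*E = E*eV/(kB*T) = 0.0844*1.602e-19/(1.381e-23*756.8) = 1.294
Step 2: exp(-beta*E) = exp(-1.294) = 0.2743
Step 3: Z = 1 + 0.2743 = 1.274

1.274


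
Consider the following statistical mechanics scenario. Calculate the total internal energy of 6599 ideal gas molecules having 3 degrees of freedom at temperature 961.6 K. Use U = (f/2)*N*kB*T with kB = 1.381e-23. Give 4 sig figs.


Step 1: f/2 = 3/2 = 1.5
Step 2: N*kB*T = 6599*1.381e-23*961.6 = 8.763e-17
Step 3: U = 1.5 * 8.763e-17 = 1.314e-16 J

1.314e-16


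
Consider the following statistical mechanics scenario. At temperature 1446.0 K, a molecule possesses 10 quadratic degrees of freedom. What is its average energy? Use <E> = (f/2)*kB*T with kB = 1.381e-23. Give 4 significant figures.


Step 1: f/2 = 10/2 = 5
Step 2: kB*T = 1.381e-23 * 1446.0 = 1.997e-20
Step 3: <E> = 5 * 1.997e-20 = 9.985e-20 J

9.985e-20


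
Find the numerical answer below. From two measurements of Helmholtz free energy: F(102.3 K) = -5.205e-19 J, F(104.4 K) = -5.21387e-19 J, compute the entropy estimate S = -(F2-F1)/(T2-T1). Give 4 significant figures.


Step 1: dF = F2 - F1 = -5.21387e-19 - (-5.205e-19) = -8.87e-22 J
Step 2: dT = T2 - T1 = 104.4 - 102.3 = 2.1 K
Step 3: S = -dF/dT = -(-8.87e-22)/2.1 = 4.224e-22 J/K

4.224e-22


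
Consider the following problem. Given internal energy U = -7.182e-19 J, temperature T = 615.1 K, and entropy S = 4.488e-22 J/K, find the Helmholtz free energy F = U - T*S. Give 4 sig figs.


Step 1: T*S = 615.1 * 4.488e-22 = 2.761e-19 J
Step 2: F = U - T*S = -7.182e-19 - 2.761e-19
Step 3: F = -9.943e-19 J

-9.943e-19


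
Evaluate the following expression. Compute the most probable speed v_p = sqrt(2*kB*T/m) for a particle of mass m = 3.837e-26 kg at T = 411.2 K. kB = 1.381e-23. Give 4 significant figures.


Step 1: Numerator = 2*kB*T = 2*1.381e-23*411.2 = 1.136e-20
Step 2: Ratio = 1.136e-20 / 3.837e-26 = 2.96e+05
Step 3: v_p = sqrt(2.96e+05) = 544.1 m/s

544.1


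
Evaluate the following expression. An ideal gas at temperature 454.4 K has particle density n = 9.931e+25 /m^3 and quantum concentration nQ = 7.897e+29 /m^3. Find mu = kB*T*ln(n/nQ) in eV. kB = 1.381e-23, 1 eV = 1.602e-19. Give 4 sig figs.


Step 1: n/nQ = 9.931e+25/7.897e+29 = 0.0001258
Step 2: ln(n/nQ) = -8.981
Step 3: mu = kB*T*ln(n/nQ) = 6.275e-21*-8.981 = -5.636e-20 J
Step 4: Convert to eV: -5.636e-20/1.602e-19 = -0.3518 eV

-0.3518


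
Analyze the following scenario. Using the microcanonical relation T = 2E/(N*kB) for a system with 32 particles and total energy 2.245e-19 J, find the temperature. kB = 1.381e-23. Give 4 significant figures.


Step 1: Numerator = 2*E = 2*2.245e-19 = 4.49e-19 J
Step 2: Denominator = N*kB = 32*1.381e-23 = 4.419e-22
Step 3: T = 4.49e-19 / 4.419e-22 = 1016 K

1016


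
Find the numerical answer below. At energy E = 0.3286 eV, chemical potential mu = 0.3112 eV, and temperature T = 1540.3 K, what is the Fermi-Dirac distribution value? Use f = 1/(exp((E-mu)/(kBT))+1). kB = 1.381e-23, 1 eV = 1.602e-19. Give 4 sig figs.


Step 1: (E - mu) = 0.3286 - 0.3112 = 0.0174 eV
Step 2: Convert: (E-mu)*eV = 2.787e-21 J
Step 3: x = (E-mu)*eV/(kB*T) = 0.131
Step 4: f = 1/(exp(0.131)+1) = 0.4673

0.4673


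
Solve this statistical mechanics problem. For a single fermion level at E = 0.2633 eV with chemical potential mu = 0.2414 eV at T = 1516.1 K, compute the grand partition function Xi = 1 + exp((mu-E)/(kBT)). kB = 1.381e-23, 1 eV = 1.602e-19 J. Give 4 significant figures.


Step 1: (mu - E) = 0.2414 - 0.2633 = -0.0219 eV
Step 2: x = (mu-E)*eV/(kB*T) = -0.0219*1.602e-19/(1.381e-23*1516.1) = -0.1676
Step 3: exp(x) = 0.8457
Step 4: Xi = 1 + 0.8457 = 1.846

1.846


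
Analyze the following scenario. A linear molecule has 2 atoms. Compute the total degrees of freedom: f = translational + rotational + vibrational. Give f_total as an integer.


Step 1: Translational DOF = 3
Step 2: Rotational DOF (linear) = 2
Step 3: Vibrational DOF = 3*2 - 5 = 1
Step 4: Total = 3 + 2 + 1 = 6

6


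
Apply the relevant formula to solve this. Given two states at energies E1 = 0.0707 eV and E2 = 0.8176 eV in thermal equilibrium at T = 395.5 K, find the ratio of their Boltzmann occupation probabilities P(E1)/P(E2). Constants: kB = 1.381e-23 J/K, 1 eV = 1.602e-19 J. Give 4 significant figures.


Step 1: Compute energy difference dE = E1 - E2 = 0.0707 - 0.8176 = -0.7469 eV
Step 2: Convert to Joules: dE_J = -0.7469 * 1.602e-19 = -1.197e-19 J
Step 3: Compute exponent = -dE_J / (kB * T) = -(-1.197e-19) / (1.381e-23 * 395.5) = 21.91
Step 4: P(E1)/P(E2) = exp(21.91) = 3.267e+09

3.267e+09
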